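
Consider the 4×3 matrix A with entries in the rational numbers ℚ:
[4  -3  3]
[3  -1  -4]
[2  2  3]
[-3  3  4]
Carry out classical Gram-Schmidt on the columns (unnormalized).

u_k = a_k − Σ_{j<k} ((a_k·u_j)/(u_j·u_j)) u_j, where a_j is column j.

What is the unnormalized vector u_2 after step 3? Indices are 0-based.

Step 1: u_0 = a_0 = (4, 3, 2, -3).
Step 2: u_1 = a_1 − (-10/19)·u_0 = (-17/19, 11/19, 58/19, 27/19).
Step 3: u_2 = a_2 − (-3/19)·u_0 − (187/237)·u_1 = (1028/237, -944/237, 215/237, 190/79).

u_2 = (1028/237, -944/237, 215/237, 190/79)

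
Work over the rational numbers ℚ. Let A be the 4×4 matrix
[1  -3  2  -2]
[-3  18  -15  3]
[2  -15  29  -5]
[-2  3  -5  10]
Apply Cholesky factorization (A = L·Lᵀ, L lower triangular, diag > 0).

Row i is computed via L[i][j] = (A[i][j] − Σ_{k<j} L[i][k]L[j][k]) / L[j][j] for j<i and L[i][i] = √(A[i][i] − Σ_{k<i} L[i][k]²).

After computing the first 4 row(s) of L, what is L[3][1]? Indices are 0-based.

L[3][1] = -1

Step 1: L[0][0] = √(1) = 1.
  L[1][0] = (-3) / L[0][0] = -3.
Step 2: L[1][1] = √(9) = 3.
  L[2][0] = (2) / L[0][0] = 2.
  L[2][1] = (-9) / L[1][1] = -3.
Step 3: L[2][2] = √(16) = 4.
  L[3][0] = (-2) / L[0][0] = -2.
  L[3][1] = (-3) / L[1][1] = -1.
  L[3][2] = (-4) / L[2][2] = -1.
Step 4: L[3][3] = √(4) = 2.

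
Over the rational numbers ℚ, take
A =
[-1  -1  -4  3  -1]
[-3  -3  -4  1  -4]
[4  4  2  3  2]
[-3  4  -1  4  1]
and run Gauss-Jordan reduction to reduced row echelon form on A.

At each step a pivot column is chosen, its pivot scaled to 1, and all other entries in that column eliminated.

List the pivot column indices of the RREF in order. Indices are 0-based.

[1] R0 /= -1  ⇒  (1, 1, 4, -3, 1)
     R1 -= -3·R0  ⇒  (0, 0, 8, -8, -1)
     R2 -= 4·R0  ⇒  (0, 0, -14, 15, -2)
     R3 -= -3·R0  ⇒  (0, 7, 11, -5, 4)
[2] R1 <-> R3
[2] R1 /= 7  ⇒  (0, 1, 11/7, -5/7, 4/7)
     R0 -= 1·R1  ⇒  (1, 0, 17/7, -16/7, 3/7)
[3] R2 /= -14  ⇒  (0, 0, 1, -15/14, 1/7)
     R0 -= 17/7·R2  ⇒  (1, 0, 0, 31/98, 4/49)
     R1 -= 11/7·R2  ⇒  (0, 1, 0, 95/98, 17/49)
     R3 -= 8·R2  ⇒  (0, 0, 0, 4/7, -15/7)
[4] R3 /= 4/7  ⇒  (0, 0, 0, 1, -15/4)
     R0 -= 31/98·R3  ⇒  (1, 0, 0, 0, 71/56)
     R1 -= 95/98·R3  ⇒  (0, 1, 0, 0, 223/56)
     R2 -= -15/14·R3  ⇒  (0, 0, 1, 0, -31/8)

pivot columns: 0, 1, 2, 3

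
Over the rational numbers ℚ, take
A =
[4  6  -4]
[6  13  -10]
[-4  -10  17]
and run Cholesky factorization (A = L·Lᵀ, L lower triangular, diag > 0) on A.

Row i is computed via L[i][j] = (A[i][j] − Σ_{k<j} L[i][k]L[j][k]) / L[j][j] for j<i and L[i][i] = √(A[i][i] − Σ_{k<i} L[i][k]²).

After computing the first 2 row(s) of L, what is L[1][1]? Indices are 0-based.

L[1][1] = 2

Step 1: L[0][0] = √(4) = 2.
  L[1][0] = (6) / L[0][0] = 3.
Step 2: L[1][1] = √(4) = 2.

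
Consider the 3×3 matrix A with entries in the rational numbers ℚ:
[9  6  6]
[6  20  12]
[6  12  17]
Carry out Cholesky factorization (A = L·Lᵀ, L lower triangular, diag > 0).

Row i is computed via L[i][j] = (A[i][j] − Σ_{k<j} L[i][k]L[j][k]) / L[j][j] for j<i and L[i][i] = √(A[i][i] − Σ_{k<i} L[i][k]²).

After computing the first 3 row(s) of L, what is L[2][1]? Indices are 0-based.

L[2][1] = 2

Step 1: L[0][0] = √(9) = 3.
  L[1][0] = (6) / L[0][0] = 2.
Step 2: L[1][1] = √(16) = 4.
  L[2][0] = (6) / L[0][0] = 2.
  L[2][1] = (8) / L[1][1] = 2.
Step 3: L[2][2] = √(9) = 3.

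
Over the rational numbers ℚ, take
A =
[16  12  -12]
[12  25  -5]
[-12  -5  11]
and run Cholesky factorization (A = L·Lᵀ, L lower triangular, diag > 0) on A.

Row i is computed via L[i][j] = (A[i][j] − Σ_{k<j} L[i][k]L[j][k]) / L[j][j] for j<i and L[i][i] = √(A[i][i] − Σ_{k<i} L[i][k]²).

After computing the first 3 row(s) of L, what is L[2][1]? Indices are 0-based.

Step 1: L[0][0] = √(16) = 4.
  L[1][0] = (12) / L[0][0] = 3.
Step 2: L[1][1] = √(16) = 4.
  L[2][0] = (-12) / L[0][0] = -3.
  L[2][1] = (4) / L[1][1] = 1.
Step 3: L[2][2] = √(1) = 1.

L[2][1] = 1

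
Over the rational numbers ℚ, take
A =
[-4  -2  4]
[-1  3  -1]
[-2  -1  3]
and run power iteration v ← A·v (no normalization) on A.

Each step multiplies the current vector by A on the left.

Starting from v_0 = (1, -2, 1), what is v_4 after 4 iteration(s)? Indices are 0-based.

v_4 = (164, -426, 116)

v_0 = (1, -2, 1).
v_1 = A·v_0 = (4, -8, 3).
v_2 = A·v_1 = (12, -31, 9).
v_3 = A·v_2 = (50, -114, 34).
v_4 = A·v_3 = (164, -426, 116).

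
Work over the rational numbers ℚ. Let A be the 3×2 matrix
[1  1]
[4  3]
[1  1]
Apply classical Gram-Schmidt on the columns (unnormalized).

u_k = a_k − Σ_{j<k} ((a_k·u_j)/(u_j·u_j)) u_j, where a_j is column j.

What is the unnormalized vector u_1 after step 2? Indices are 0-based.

u_1 = (2/9, -1/9, 2/9)

Step 1: u_0 = a_0 = (1, 4, 1).
Step 2: u_1 = a_1 − (7/9)·u_0 = (2/9, -1/9, 2/9).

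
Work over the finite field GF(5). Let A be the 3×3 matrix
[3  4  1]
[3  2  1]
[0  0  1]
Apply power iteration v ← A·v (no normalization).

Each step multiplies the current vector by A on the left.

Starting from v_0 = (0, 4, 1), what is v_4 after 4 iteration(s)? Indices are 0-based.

v_0 = (0, 4, 1).
v_1 = A·v_0 = (2, 4, 1).
v_2 = A·v_1 = (3, 0, 1).
v_3 = A·v_2 = (0, 0, 1).
v_4 = A·v_3 = (1, 1, 1).

v_4 = (1, 1, 1)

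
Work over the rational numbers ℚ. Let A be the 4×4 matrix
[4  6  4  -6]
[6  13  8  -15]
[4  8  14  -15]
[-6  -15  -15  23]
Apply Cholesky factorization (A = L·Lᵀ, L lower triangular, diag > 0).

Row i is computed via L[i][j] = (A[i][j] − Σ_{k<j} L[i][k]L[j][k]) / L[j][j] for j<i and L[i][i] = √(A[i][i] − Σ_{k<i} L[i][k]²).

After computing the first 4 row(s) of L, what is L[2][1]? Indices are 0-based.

L[2][1] = 1

Step 1: L[0][0] = √(4) = 2.
  L[1][0] = (6) / L[0][0] = 3.
Step 2: L[1][1] = √(4) = 2.
  L[2][0] = (4) / L[0][0] = 2.
  L[2][1] = (2) / L[1][1] = 1.
Step 3: L[2][2] = √(9) = 3.
  L[3][0] = (-6) / L[0][0] = -3.
  L[3][1] = (-6) / L[1][1] = -3.
  L[3][2] = (-6) / L[2][2] = -2.
Step 4: L[3][3] = √(1) = 1.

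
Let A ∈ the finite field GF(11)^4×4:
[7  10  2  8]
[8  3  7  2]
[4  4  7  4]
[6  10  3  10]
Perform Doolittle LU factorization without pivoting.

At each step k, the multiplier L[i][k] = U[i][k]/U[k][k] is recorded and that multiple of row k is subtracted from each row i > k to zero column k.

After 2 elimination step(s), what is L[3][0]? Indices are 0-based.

L[3][0] = 4

k=0: U[0][0]=7
  eliminate (1,0): mult=9, new row 1: (0, 1, 0, 7); set L[1][0]=9
  eliminate (2,0): mult=10, new row 2: (0, 3, 9, 1); set L[2][0]=10
  eliminate (3,0): mult=4, new row 3: (0, 3, 6, 0); set L[3][0]=4
k=1: U[1][1]=1
  eliminate (2,1): mult=3, new row 2: (0, 0, 9, 2); set L[2][1]=3
  eliminate (3,1): mult=3, new row 3: (0, 0, 6, 1); set L[3][1]=3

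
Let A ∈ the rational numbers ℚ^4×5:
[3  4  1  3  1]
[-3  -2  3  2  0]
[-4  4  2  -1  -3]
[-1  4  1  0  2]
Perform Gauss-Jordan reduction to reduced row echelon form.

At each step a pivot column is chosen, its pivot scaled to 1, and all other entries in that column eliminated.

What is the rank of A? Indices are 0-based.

rank = 4

[1] R0 /= 3  ⇒  (1, 4/3, 1/3, 1, 1/3)
     R1 -= -3·R0  ⇒  (0, 2, 4, 5, 1)
     R2 -= -4·R0  ⇒  (0, 28/3, 10/3, 3, -5/3)
     R3 -= -1·R0  ⇒  (0, 16/3, 4/3, 1, 7/3)
[2] R1 /= 2  ⇒  (0, 1, 2, 5/2, 1/2)
     R0 -= 4/3·R1  ⇒  (1, 0, -7/3, -7/3, -1/3)
     R2 -= 28/3·R1  ⇒  (0, 0, -46/3, -61/3, -19/3)
     R3 -= 16/3·R1  ⇒  (0, 0, -28/3, -37/3, -1/3)
[3] R2 /= -46/3  ⇒  (0, 0, 1, 61/46, 19/46)
     R0 -= -7/3·R2  ⇒  (1, 0, 0, 35/46, 29/46)
     R1 -= 2·R2  ⇒  (0, 1, 0, -7/46, -15/46)
     R3 -= -28/3·R2  ⇒  (0, 0, 0, 1/23, 81/23)
[4] R3 /= 1/23  ⇒  (0, 0, 0, 1, 81)
     R0 -= 35/46·R3  ⇒  (1, 0, 0, 0, -61)
     R1 -= -7/46·R3  ⇒  (0, 1, 0, 0, 12)
     R2 -= 61/46·R3  ⇒  (0, 0, 1, 0, -107)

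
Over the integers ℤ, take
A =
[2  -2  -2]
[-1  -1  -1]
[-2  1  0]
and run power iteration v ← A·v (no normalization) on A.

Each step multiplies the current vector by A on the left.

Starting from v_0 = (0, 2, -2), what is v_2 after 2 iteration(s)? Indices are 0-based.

v_0 = (0, 2, -2).
v_1 = A·v_0 = (0, 0, 2).
v_2 = A·v_1 = (-4, -2, 0).

v_2 = (-4, -2, 0)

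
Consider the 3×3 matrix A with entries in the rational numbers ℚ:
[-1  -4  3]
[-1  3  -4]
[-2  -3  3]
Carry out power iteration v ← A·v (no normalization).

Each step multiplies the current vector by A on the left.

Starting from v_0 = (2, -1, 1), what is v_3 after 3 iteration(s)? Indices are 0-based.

v_0 = (2, -1, 1).
v_1 = A·v_0 = (5, -9, 2).
v_2 = A·v_1 = (37, -40, 23).
v_3 = A·v_2 = (192, -249, 115).

v_3 = (192, -249, 115)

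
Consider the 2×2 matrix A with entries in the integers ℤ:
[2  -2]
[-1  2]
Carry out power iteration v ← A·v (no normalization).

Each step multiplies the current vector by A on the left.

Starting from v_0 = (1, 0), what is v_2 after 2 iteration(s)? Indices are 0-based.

v_2 = (6, -4)

v_0 = (1, 0).
v_1 = A·v_0 = (2, -1).
v_2 = A·v_1 = (6, -4).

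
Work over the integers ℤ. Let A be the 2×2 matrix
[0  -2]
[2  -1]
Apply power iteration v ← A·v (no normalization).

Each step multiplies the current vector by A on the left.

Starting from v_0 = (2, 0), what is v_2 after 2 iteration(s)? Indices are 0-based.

v_2 = (-8, -4)

v_0 = (2, 0).
v_1 = A·v_0 = (0, 4).
v_2 = A·v_1 = (-8, -4).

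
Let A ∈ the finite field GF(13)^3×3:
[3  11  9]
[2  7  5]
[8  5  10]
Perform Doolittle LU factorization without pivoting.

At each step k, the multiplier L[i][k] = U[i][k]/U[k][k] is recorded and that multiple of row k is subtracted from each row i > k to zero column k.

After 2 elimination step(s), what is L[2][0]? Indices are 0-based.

L[2][0] = 7

Step 1: pivot at (0,0) is 3.
  row1 ← row1 − (5)·row0  ⇒  L[1][0]=5, U row1=(0, 4, 12)
  row2 ← row2 − (7)·row0  ⇒  L[2][0]=7, U row2=(0, 6, 12)
Step 2: pivot at (1,1) is 4.
  row2 ← row2 − (8)·row1  ⇒  L[2][1]=8, U row2=(0, 0, 7)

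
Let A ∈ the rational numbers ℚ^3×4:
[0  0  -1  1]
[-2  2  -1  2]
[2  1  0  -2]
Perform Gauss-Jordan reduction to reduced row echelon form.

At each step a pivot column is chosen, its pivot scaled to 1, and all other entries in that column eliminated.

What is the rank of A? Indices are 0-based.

pivot(0,0): swap R0↔R1
pivot(0,0)=-2: scale R0 → (1, -1, 1/2, -1)
  clear (2,0): R2 −= (2)R0 → (0, 3, -1, 0)
pivot(1,1): swap R1↔R2
pivot(1,1)=3: scale R1 → (0, 1, -1/3, 0)
  clear (0,1): R0 −= (-1)R1 → (1, 0, 1/6, -1)
pivot(2,2)=-1: scale R2 → (0, 0, 1, -1)
  clear (0,2): R0 −= (1/6)R2 → (1, 0, 0, -5/6)
  clear (1,2): R1 −= (-1/3)R2 → (0, 1, 0, -1/3)

rank = 3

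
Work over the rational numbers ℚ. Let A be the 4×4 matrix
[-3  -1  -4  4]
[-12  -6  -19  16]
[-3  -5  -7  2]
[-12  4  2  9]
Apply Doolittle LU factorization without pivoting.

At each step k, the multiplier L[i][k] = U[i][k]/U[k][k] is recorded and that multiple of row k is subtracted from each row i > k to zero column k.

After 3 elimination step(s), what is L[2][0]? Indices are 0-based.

L[2][0] = 1

Step 1: pivot at (0,0) is -3.
  row1 ← row1 − (4)·row0  ⇒  L[1][0]=4, U row1=(0, -2, -3, 0)
  row2 ← row2 − (1)·row0  ⇒  L[2][0]=1, U row2=(0, -4, -3, -2)
  row3 ← row3 − (4)·row0  ⇒  L[3][0]=4, U row3=(0, 8, 18, -7)
Step 2: pivot at (1,1) is -2.
  row2 ← row2 − (2)·row1  ⇒  L[2][1]=2, U row2=(0, 0, 3, -2)
  row3 ← row3 − (-4)·row1  ⇒  L[3][1]=-4, U row3=(0, 0, 6, -7)
Step 3: pivot at (2,2) is 3.
  row3 ← row3 − (2)·row2  ⇒  L[3][2]=2, U row3=(0, 0, 0, -3)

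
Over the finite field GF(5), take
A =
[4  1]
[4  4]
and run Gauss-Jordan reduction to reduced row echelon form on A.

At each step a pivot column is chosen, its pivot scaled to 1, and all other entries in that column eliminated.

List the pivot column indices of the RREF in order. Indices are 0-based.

pivot columns: 0, 1

step 1: normalize row 0 (÷4) = (1, 4)
  row 1: subtract 4×row0 = (0, 3)
step 2: normalize row 1 (÷3) = (0, 1)
  row 0: subtract 4×row1 = (1, 0)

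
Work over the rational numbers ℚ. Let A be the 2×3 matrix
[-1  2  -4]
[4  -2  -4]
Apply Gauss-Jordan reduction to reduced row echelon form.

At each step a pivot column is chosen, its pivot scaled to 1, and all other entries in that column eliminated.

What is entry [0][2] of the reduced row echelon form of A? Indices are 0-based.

[1] R0 /= -1  ⇒  (1, -2, 4)
     R1 -= 4·R0  ⇒  (0, 6, -20)
[2] R1 /= 6  ⇒  (0, 1, -10/3)
     R0 -= -2·R1  ⇒  (1, 0, -8/3)

M[0][2] = -8/3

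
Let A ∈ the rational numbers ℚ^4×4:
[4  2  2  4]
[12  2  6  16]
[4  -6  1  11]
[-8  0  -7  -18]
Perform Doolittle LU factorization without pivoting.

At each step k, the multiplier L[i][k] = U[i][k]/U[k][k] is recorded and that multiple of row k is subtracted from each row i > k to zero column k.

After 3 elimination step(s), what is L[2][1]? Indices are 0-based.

L[2][1] = 2

k=0: U[0][0]=4
  eliminate (1,0): mult=3, new row 1: (0, -4, 0, 4); set L[1][0]=3
  eliminate (2,0): mult=1, new row 2: (0, -8, -1, 7); set L[2][0]=1
  eliminate (3,0): mult=-2, new row 3: (0, 4, -3, -10); set L[3][0]=-2
k=1: U[1][1]=-4
  eliminate (2,1): mult=2, new row 2: (0, 0, -1, -1); set L[2][1]=2
  eliminate (3,1): mult=-1, new row 3: (0, 0, -3, -6); set L[3][1]=-1
k=2: U[2][2]=-1
  eliminate (3,2): mult=3, new row 3: (0, 0, 0, -3); set L[3][2]=3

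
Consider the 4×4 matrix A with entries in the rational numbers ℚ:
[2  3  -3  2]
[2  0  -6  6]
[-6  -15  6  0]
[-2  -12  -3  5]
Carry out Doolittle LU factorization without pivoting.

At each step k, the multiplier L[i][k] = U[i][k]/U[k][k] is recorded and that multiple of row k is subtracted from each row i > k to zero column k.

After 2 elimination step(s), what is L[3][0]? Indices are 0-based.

[col 0] pivot 2
  R1 -= 1*R0 → (0, -3, -3, 4)  (L[1][0] := 1)
  R2 -= -3*R0 → (0, -6, -3, 6)  (L[2][0] := -3)
  R3 -= -1*R0 → (0, -9, -6, 7)  (L[3][0] := -1)
[col 1] pivot -3
  R2 -= 2*R1 → (0, 0, 3, -2)  (L[2][1] := 2)
  R3 -= 3*R1 → (0, 0, 3, -5)  (L[3][1] := 3)

L[3][0] = -1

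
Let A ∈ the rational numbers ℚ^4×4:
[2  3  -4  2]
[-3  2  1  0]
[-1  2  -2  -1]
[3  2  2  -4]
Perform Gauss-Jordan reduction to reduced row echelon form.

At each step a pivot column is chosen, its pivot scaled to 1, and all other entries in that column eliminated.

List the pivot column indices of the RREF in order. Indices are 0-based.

[1] R0 /= 2  ⇒  (1, 3/2, -2, 1)
     R1 -= -3·R0  ⇒  (0, 13/2, -5, 3)
     R2 -= -1·R0  ⇒  (0, 7/2, -4, 0)
     R3 -= 3·R0  ⇒  (0, -5/2, 8, -7)
[2] R1 /= 13/2  ⇒  (0, 1, -10/13, 6/13)
     R0 -= 3/2·R1  ⇒  (1, 0, -11/13, 4/13)
     R2 -= 7/2·R1  ⇒  (0, 0, -17/13, -21/13)
     R3 -= -5/2·R1  ⇒  (0, 0, 79/13, -76/13)
[3] R2 /= -17/13  ⇒  (0, 0, 1, 21/17)
     R0 -= -11/13·R2  ⇒  (1, 0, 0, 23/17)
     R1 -= -10/13·R2  ⇒  (0, 1, 0, 24/17)
     R3 -= 79/13·R2  ⇒  (0, 0, 0, -227/17)
[4] R3 /= -227/17  ⇒  (0, 0, 0, 1)
     R0 -= 23/17·R3  ⇒  (1, 0, 0, 0)
     R1 -= 24/17·R3  ⇒  (0, 1, 0, 0)
     R2 -= 21/17·R3  ⇒  (0, 0, 1, 0)

pivot columns: 0, 1, 2, 3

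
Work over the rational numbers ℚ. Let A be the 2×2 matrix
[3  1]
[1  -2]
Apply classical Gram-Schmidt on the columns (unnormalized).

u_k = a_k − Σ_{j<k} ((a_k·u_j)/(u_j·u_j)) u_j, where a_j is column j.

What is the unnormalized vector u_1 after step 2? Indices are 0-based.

u_1 = (7/10, -21/10)

Step 1: u_0 = a_0 = (3, 1).
Step 2: u_1 = a_1 − (1/10)·u_0 = (7/10, -21/10).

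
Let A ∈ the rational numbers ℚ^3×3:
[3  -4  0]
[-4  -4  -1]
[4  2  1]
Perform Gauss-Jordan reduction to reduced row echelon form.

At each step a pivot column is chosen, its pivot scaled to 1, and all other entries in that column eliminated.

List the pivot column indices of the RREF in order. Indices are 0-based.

pivot(0,0)=3: scale R0 → (1, -4/3, 0)
  clear (1,0): R1 −= (-4)R0 → (0, -28/3, -1)
  clear (2,0): R2 −= (4)R0 → (0, 22/3, 1)
pivot(1,1)=-28/3: scale R1 → (0, 1, 3/28)
  clear (0,1): R0 −= (-4/3)R1 → (1, 0, 1/7)
  clear (2,1): R2 −= (22/3)R1 → (0, 0, 3/14)
pivot(2,2)=3/14: scale R2 → (0, 0, 1)
  clear (0,2): R0 −= (1/7)R2 → (1, 0, 0)
  clear (1,2): R1 −= (3/28)R2 → (0, 1, 0)

pivot columns: 0, 1, 2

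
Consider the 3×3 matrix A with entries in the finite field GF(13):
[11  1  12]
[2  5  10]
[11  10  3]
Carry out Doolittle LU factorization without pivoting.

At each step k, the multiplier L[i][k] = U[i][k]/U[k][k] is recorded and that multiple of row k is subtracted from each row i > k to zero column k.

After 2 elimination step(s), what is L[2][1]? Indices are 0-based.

[col 0] pivot 11
  R1 -= 12*R0 → (0, 6, 9)  (L[1][0] := 12)
  R2 -= 1*R0 → (0, 9, 4)  (L[2][0] := 1)
[col 1] pivot 6
  R2 -= 8*R1 → (0, 0, 10)  (L[2][1] := 8)

L[2][1] = 8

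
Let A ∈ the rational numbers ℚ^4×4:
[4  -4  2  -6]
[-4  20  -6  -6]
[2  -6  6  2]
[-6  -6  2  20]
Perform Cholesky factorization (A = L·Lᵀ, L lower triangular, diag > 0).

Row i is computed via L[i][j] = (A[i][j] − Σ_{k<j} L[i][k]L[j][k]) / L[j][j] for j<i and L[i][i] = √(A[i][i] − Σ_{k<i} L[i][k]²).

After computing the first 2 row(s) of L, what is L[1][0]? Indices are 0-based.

L[1][0] = -2

Step 1: L[0][0] = √(4) = 2.
  L[1][0] = (-4) / L[0][0] = -2.
Step 2: L[1][1] = √(16) = 4.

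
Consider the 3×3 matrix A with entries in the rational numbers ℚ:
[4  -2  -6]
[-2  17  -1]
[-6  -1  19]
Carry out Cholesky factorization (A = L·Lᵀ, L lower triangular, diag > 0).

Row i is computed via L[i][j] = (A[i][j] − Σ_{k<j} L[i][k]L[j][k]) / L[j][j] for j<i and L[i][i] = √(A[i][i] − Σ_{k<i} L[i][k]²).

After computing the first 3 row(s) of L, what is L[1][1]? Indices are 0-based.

Step 1: L[0][0] = √(4) = 2.
  L[1][0] = (-2) / L[0][0] = -1.
Step 2: L[1][1] = √(16) = 4.
  L[2][0] = (-6) / L[0][0] = -3.
  L[2][1] = (-4) / L[1][1] = -1.
Step 3: L[2][2] = √(9) = 3.

L[1][1] = 4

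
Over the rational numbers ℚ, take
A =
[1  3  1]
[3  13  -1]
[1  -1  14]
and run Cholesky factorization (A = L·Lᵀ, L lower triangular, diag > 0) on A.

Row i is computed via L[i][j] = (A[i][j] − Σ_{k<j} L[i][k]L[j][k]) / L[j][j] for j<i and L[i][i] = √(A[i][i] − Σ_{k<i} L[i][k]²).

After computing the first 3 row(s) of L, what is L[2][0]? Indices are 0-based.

L[2][0] = 1

Step 1: L[0][0] = √(1) = 1.
  L[1][0] = (3) / L[0][0] = 3.
Step 2: L[1][1] = √(4) = 2.
  L[2][0] = (1) / L[0][0] = 1.
  L[2][1] = (-4) / L[1][1] = -2.
Step 3: L[2][2] = √(9) = 3.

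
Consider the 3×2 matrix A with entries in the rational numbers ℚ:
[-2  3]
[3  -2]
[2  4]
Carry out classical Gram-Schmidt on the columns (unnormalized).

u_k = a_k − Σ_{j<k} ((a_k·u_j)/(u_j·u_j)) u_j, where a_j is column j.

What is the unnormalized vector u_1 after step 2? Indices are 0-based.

Step 1: u_0 = a_0 = (-2, 3, 2).
Step 2: u_1 = a_1 − (-4/17)·u_0 = (43/17, -22/17, 76/17).

u_1 = (43/17, -22/17, 76/17)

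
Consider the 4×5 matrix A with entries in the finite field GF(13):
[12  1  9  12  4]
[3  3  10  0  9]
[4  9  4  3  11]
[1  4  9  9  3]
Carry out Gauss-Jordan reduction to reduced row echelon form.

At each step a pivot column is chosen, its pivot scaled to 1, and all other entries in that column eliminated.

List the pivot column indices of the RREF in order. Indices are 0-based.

pivot columns: 0, 1, 2, 3

[1] R0 /= 12  ⇒  (1, 12, 4, 1, 9)
     R1 -= 3·R0  ⇒  (0, 6, 11, 10, 8)
     R2 -= 4·R0  ⇒  (0, 0, 1, 12, 1)
     R3 -= 1·R0  ⇒  (0, 5, 5, 8, 7)
[2] R1 /= 6  ⇒  (0, 1, 4, 6, 10)
     R0 -= 12·R1  ⇒  (1, 0, 8, 7, 6)
     R3 -= 5·R1  ⇒  (0, 0, 11, 4, 9)
[3] R2 /= 1  ⇒  (0, 0, 1, 12, 1)
     R0 -= 8·R2  ⇒  (1, 0, 0, 2, 11)
     R1 -= 4·R2  ⇒  (0, 1, 0, 10, 6)
     R3 -= 11·R2  ⇒  (0, 0, 0, 2, 11)
[4] R3 /= 2  ⇒  (0, 0, 0, 1, 12)
     R0 -= 2·R3  ⇒  (1, 0, 0, 0, 0)
     R1 -= 10·R3  ⇒  (0, 1, 0, 0, 3)
     R2 -= 12·R3  ⇒  (0, 0, 1, 0, 0)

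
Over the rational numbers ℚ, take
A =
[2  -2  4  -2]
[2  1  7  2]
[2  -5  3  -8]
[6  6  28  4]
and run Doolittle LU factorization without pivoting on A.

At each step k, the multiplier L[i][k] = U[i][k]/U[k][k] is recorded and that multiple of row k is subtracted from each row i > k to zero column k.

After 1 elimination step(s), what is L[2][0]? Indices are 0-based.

k=0: U[0][0]=2
  eliminate (1,0): mult=1, new row 1: (0, 3, 3, 4); set L[1][0]=1
  eliminate (2,0): mult=1, new row 2: (0, -3, -1, -6); set L[2][0]=1
  eliminate (3,0): mult=3, new row 3: (0, 12, 16, 10); set L[3][0]=3

L[2][0] = 1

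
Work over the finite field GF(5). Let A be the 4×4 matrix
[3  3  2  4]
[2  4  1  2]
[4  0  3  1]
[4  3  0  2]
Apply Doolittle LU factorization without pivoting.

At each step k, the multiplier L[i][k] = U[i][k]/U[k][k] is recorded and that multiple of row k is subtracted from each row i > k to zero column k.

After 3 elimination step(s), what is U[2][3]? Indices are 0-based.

k=0: U[0][0]=3
  eliminate (1,0): mult=4, new row 1: (0, 2, 3, 1); set L[1][0]=4
  eliminate (2,0): mult=3, new row 2: (0, 1, 2, 4); set L[2][0]=3
  eliminate (3,0): mult=3, new row 3: (0, 4, 4, 0); set L[3][0]=3
k=1: U[1][1]=2
  eliminate (2,1): mult=3, new row 2: (0, 0, 3, 1); set L[2][1]=3
  eliminate (3,1): mult=2, new row 3: (0, 0, 3, 3); set L[3][1]=2
k=2: U[2][2]=3
  eliminate (3,2): mult=1, new row 3: (0, 0, 0, 2); set L[3][2]=1

U[2][3] = 1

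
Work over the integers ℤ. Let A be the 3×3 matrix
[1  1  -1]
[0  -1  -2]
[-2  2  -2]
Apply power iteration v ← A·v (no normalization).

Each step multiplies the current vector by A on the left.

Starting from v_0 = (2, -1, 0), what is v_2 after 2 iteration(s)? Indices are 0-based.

v_2 = (8, 11, 12)

v_0 = (2, -1, 0).
v_1 = A·v_0 = (1, 1, -6).
v_2 = A·v_1 = (8, 11, 12).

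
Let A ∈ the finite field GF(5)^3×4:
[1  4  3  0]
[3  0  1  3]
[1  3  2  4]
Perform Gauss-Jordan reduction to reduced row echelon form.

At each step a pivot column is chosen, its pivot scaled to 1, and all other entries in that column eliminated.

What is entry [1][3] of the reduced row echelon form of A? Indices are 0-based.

pivot(0,0)=1: scale R0 → (1, 4, 3, 0)
  clear (1,0): R1 −= (3)R0 → (0, 3, 2, 3)
  clear (2,0): R2 −= (1)R0 → (0, 4, 4, 4)
pivot(1,1)=3: scale R1 → (0, 1, 4, 1)
  clear (0,1): R0 −= (4)R1 → (1, 0, 2, 1)
  clear (2,1): R2 −= (4)R1 → (0, 0, 3, 0)
pivot(2,2)=3: scale R2 → (0, 0, 1, 0)
  clear (0,2): R0 −= (2)R2 → (1, 0, 0, 1)
  clear (1,2): R1 −= (4)R2 → (0, 1, 0, 1)

M[1][3] = 1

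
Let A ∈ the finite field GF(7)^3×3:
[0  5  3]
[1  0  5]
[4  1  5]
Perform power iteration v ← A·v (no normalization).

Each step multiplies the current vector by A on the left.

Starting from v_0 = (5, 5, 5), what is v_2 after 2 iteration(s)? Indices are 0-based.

v_2 = (6, 3, 6)

v_0 = (5, 5, 5).
v_1 = A·v_0 = (5, 2, 1).
v_2 = A·v_1 = (6, 3, 6).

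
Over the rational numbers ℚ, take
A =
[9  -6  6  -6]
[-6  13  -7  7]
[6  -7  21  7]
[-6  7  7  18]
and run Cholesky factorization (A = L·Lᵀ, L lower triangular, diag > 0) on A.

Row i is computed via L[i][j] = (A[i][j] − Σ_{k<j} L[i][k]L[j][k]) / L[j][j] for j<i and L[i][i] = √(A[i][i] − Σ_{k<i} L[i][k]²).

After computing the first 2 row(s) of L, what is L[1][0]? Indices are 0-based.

Step 1: L[0][0] = √(9) = 3.
  L[1][0] = (-6) / L[0][0] = -2.
Step 2: L[1][1] = √(9) = 3.

L[1][0] = -2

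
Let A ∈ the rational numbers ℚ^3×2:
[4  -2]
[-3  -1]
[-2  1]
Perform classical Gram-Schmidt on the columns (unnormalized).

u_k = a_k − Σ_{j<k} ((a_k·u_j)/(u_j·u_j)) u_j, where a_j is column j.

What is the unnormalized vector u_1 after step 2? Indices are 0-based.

u_1 = (-30/29, -50/29, 15/29)

Step 1: u_0 = a_0 = (4, -3, -2).
Step 2: u_1 = a_1 − (-7/29)·u_0 = (-30/29, -50/29, 15/29).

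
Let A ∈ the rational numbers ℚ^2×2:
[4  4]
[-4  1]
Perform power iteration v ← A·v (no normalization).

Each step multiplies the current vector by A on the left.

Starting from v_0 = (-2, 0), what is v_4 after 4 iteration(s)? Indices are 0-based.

v_0 = (-2, 0).
v_1 = A·v_0 = (-8, 8).
v_2 = A·v_1 = (0, 40).
v_3 = A·v_2 = (160, 40).
v_4 = A·v_3 = (800, -600).

v_4 = (800, -600)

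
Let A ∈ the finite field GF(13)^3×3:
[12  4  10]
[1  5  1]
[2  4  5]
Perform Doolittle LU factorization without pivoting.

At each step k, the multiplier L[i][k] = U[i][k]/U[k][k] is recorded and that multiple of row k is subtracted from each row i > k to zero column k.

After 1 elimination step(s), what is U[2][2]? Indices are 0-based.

U[2][2] = 12

Step 1: pivot at (0,0) is 12.
  row1 ← row1 − (12)·row0  ⇒  L[1][0]=12, U row1=(0, 9, 11)
  row2 ← row2 − (11)·row0  ⇒  L[2][0]=11, U row2=(0, 12, 12)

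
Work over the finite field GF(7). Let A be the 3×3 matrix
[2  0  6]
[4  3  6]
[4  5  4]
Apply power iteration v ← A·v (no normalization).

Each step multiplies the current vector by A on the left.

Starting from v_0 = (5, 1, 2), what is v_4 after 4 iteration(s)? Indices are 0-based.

v_4 = (1, 6, 1)

v_0 = (5, 1, 2).
v_1 = A·v_0 = (1, 0, 5).
v_2 = A·v_1 = (4, 6, 3).
v_3 = A·v_2 = (5, 3, 2).
v_4 = A·v_3 = (1, 6, 1).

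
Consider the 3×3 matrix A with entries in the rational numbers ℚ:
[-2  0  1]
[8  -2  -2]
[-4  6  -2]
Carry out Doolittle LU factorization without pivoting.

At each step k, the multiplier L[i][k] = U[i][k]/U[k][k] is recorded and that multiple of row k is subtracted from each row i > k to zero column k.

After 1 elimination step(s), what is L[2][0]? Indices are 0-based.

L[2][0] = 2

[col 0] pivot -2
  R1 -= -4*R0 → (0, -2, 2)  (L[1][0] := -4)
  R2 -= 2*R0 → (0, 6, -4)  (L[2][0] := 2)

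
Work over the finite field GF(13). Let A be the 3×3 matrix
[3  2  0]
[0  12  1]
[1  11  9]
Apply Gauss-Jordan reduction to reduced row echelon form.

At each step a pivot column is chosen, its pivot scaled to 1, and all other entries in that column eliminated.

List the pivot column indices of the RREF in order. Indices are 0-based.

pivot columns: 0, 1, 2

step 1: normalize row 0 (÷3) = (1, 5, 0)
  row 2: subtract 1×row0 = (0, 6, 9)
step 2: normalize row 1 (÷12) = (0, 1, 12)
  row 0: subtract 5×row1 = (1, 0, 5)
  row 2: subtract 6×row1 = (0, 0, 2)
step 3: normalize row 2 (÷2) = (0, 0, 1)
  row 0: subtract 5×row2 = (1, 0, 0)
  row 1: subtract 12×row2 = (0, 1, 0)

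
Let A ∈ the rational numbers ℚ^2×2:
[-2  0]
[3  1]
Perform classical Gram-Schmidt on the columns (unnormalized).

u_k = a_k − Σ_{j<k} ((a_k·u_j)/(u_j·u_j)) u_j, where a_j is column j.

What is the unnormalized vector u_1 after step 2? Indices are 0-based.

u_1 = (6/13, 4/13)

Step 1: u_0 = a_0 = (-2, 3).
Step 2: u_1 = a_1 − (3/13)·u_0 = (6/13, 4/13).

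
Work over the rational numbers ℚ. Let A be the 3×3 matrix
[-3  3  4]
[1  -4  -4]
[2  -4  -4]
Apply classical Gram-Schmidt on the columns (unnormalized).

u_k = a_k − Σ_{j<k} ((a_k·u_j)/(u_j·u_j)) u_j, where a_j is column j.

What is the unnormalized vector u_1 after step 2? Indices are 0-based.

u_1 = (-3/2, -5/2, -1)

Step 1: u_0 = a_0 = (-3, 1, 2).
Step 2: u_1 = a_1 − (-3/2)·u_0 = (-3/2, -5/2, -1).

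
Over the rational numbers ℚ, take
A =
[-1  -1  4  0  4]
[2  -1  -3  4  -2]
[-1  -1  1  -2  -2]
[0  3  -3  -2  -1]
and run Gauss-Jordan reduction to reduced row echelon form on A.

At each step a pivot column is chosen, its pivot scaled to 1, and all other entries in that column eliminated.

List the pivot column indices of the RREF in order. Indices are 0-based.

step 1: normalize row 0 (÷-1) = (1, 1, -4, 0, -4)
  row 1: subtract 2×row0 = (0, -3, 5, 4, 6)
  row 2: subtract -1×row0 = (0, 0, -3, -2, -6)
step 2: normalize row 1 (÷-3) = (0, 1, -5/3, -4/3, -2)
  row 0: subtract 1×row1 = (1, 0, -7/3, 4/3, -2)
  row 3: subtract 3×row1 = (0, 0, 2, 2, 5)
step 3: normalize row 2 (÷-3) = (0, 0, 1, 2/3, 2)
  row 0: subtract -7/3×row2 = (1, 0, 0, 26/9, 8/3)
  row 1: subtract -5/3×row2 = (0, 1, 0, -2/9, 4/3)
  row 3: subtract 2×row2 = (0, 0, 0, 2/3, 1)
step 4: normalize row 3 (÷2/3) = (0, 0, 0, 1, 3/2)
  row 0: subtract 26/9×row3 = (1, 0, 0, 0, -5/3)
  row 1: subtract -2/9×row3 = (0, 1, 0, 0, 5/3)
  row 2: subtract 2/3×row3 = (0, 0, 1, 0, 1)

pivot columns: 0, 1, 2, 3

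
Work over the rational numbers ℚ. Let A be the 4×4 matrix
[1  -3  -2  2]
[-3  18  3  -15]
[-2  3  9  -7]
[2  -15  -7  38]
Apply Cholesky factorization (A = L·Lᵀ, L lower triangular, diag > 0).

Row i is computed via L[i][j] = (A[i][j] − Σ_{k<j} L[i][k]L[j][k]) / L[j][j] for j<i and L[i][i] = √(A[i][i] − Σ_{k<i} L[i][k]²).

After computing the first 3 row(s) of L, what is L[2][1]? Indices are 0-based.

Step 1: L[0][0] = √(1) = 1.
  L[1][0] = (-3) / L[0][0] = -3.
Step 2: L[1][1] = √(9) = 3.
  L[2][0] = (-2) / L[0][0] = -2.
  L[2][1] = (-3) / L[1][1] = -1.
Step 3: L[2][2] = √(4) = 2.

L[2][1] = -1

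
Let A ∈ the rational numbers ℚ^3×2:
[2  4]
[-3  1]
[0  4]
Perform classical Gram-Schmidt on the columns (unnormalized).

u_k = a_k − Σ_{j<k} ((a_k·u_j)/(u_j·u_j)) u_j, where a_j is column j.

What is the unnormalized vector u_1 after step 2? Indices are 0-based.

Step 1: u_0 = a_0 = (2, -3, 0).
Step 2: u_1 = a_1 − (5/13)·u_0 = (42/13, 28/13, 4).

u_1 = (42/13, 28/13, 4)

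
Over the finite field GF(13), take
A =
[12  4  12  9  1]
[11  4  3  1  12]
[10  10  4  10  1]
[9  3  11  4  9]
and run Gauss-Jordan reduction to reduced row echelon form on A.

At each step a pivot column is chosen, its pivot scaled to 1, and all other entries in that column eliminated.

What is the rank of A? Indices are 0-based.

rank = 4

pivot(0,0)=12: scale R0 → (1, 9, 1, 4, 12)
  clear (1,0): R1 −= (11)R0 → (0, 9, 5, 9, 10)
  clear (2,0): R2 −= (10)R0 → (0, 11, 7, 9, 11)
  clear (3,0): R3 −= (9)R0 → (0, 0, 2, 7, 5)
pivot(1,1)=9: scale R1 → (0, 1, 2, 1, 4)
  clear (0,1): R0 −= (9)R1 → (1, 0, 9, 8, 2)
  clear (2,1): R2 −= (11)R1 → (0, 0, 11, 11, 6)
pivot(2,2)=11: scale R2 → (0, 0, 1, 1, 10)
  clear (0,2): R0 −= (9)R2 → (1, 0, 0, 12, 3)
  clear (1,2): R1 −= (2)R2 → (0, 1, 0, 12, 10)
  clear (3,2): R3 −= (2)R2 → (0, 0, 0, 5, 11)
pivot(3,3)=5: scale R3 → (0, 0, 0, 1, 10)
  clear (0,3): R0 −= (12)R3 → (1, 0, 0, 0, 0)
  clear (1,3): R1 −= (12)R3 → (0, 1, 0, 0, 7)
  clear (2,3): R2 −= (1)R3 → (0, 0, 1, 0, 0)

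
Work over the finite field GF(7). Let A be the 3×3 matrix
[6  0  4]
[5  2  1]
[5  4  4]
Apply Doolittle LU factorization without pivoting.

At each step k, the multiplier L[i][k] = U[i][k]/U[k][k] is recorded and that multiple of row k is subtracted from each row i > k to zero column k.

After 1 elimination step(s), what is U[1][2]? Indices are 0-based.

k=0: U[0][0]=6
  eliminate (1,0): mult=2, new row 1: (0, 2, 0); set L[1][0]=2
  eliminate (2,0): mult=2, new row 2: (0, 4, 3); set L[2][0]=2

U[1][2] = 0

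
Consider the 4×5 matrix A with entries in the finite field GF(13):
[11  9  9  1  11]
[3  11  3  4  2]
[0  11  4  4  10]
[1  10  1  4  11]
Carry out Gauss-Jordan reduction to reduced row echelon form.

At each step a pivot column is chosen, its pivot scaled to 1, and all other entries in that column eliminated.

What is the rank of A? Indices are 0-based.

rank = 4

step 1: normalize row 0 (÷11) = (1, 2, 2, 6, 1)
  row 1: subtract 3×row0 = (0, 5, 10, 12, 12)
  row 3: subtract 1×row0 = (0, 8, 12, 11, 10)
step 2: normalize row 1 (÷5) = (0, 1, 2, 5, 5)
  row 0: subtract 2×row1 = (1, 0, 11, 9, 4)
  row 2: subtract 11×row1 = (0, 0, 8, 1, 7)
  row 3: subtract 8×row1 = (0, 0, 9, 10, 9)
step 3: normalize row 2 (÷8) = (0, 0, 1, 5, 9)
  row 0: subtract 11×row2 = (1, 0, 0, 6, 9)
  row 1: subtract 2×row2 = (0, 1, 0, 8, 0)
  row 3: subtract 9×row2 = (0, 0, 0, 4, 6)
step 4: normalize row 3 (÷4) = (0, 0, 0, 1, 8)
  row 0: subtract 6×row3 = (1, 0, 0, 0, 0)
  row 1: subtract 8×row3 = (0, 1, 0, 0, 1)
  row 2: subtract 5×row3 = (0, 0, 1, 0, 8)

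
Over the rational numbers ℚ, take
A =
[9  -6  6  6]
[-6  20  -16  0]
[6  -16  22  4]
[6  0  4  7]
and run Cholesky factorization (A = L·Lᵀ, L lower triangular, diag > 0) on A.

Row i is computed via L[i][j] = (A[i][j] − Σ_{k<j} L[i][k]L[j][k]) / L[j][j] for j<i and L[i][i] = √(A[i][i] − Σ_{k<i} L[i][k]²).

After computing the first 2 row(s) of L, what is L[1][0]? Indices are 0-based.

L[1][0] = -2

Step 1: L[0][0] = √(9) = 3.
  L[1][0] = (-6) / L[0][0] = -2.
Step 2: L[1][1] = √(16) = 4.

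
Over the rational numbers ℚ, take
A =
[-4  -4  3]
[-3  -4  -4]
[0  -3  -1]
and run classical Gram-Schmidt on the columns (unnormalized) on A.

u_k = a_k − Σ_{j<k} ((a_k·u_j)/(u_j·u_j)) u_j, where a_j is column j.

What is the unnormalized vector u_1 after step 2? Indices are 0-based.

u_1 = (12/25, -16/25, -3)

Step 1: u_0 = a_0 = (-4, -3, 0).
Step 2: u_1 = a_1 − (28/25)·u_0 = (12/25, -16/25, -3).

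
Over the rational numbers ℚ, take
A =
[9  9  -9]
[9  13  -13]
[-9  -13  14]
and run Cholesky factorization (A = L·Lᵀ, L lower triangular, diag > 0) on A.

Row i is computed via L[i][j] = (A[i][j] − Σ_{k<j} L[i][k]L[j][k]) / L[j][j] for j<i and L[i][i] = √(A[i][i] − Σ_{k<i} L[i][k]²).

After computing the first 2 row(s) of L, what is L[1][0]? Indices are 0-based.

L[1][0] = 3

Step 1: L[0][0] = √(9) = 3.
  L[1][0] = (9) / L[0][0] = 3.
Step 2: L[1][1] = √(4) = 2.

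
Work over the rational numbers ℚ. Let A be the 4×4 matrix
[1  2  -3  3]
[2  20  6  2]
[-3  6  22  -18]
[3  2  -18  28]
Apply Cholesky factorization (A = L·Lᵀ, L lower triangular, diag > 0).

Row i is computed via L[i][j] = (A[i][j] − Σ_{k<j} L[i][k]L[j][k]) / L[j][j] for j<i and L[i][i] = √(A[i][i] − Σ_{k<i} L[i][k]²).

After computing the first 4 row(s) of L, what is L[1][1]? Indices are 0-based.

L[1][1] = 4

Step 1: L[0][0] = √(1) = 1.
  L[1][0] = (2) / L[0][0] = 2.
Step 2: L[1][1] = √(16) = 4.
  L[2][0] = (-3) / L[0][0] = -3.
  L[2][1] = (12) / L[1][1] = 3.
Step 3: L[2][2] = √(4) = 2.
  L[3][0] = (3) / L[0][0] = 3.
  L[3][1] = (-4) / L[1][1] = -1.
  L[3][2] = (-6) / L[2][2] = -3.
Step 4: L[3][3] = √(9) = 3.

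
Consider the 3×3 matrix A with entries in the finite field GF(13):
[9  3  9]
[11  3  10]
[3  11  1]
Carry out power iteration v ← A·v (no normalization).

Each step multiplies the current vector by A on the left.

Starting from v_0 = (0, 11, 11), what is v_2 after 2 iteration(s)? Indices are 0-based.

v_2 = (10, 3, 8)

v_0 = (0, 11, 11).
v_1 = A·v_0 = (2, 0, 2).
v_2 = A·v_1 = (10, 3, 8).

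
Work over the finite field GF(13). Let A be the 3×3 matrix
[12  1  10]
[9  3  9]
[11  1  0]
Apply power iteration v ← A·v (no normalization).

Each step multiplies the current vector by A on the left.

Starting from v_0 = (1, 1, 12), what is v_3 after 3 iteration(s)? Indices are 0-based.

v_0 = (1, 1, 12).
v_1 = A·v_0 = (3, 3, 12).
v_2 = A·v_1 = (3, 1, 10).
v_3 = A·v_2 = (7, 3, 8).

v_3 = (7, 3, 8)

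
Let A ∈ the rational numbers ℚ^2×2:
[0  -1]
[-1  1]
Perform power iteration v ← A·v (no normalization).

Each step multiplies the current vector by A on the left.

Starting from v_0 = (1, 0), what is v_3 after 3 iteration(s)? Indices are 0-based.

v_0 = (1, 0).
v_1 = A·v_0 = (0, -1).
v_2 = A·v_1 = (1, -1).
v_3 = A·v_2 = (1, -2).

v_3 = (1, -2)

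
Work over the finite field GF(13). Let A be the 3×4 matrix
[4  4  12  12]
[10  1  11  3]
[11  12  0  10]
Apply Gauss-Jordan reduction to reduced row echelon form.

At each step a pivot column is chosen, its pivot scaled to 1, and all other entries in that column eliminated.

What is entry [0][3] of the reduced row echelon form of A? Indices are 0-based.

M[0][3] = 0

[1] R0 /= 4  ⇒  (1, 1, 3, 3)
     R1 -= 10·R0  ⇒  (0, 4, 7, 12)
     R2 -= 11·R0  ⇒  (0, 1, 6, 3)
[2] R1 /= 4  ⇒  (0, 1, 5, 3)
     R0 -= 1·R1  ⇒  (1, 0, 11, 0)
     R2 -= 1·R1  ⇒  (0, 0, 1, 0)
[3] R2 /= 1  ⇒  (0, 0, 1, 0)
     R0 -= 11·R2  ⇒  (1, 0, 0, 0)
     R1 -= 5·R2  ⇒  (0, 1, 0, 3)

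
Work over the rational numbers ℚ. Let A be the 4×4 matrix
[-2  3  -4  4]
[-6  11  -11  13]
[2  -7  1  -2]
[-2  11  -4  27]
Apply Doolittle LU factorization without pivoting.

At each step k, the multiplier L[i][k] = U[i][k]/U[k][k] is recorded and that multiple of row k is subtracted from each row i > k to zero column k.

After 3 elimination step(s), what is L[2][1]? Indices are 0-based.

L[2][1] = -2

k=0: U[0][0]=-2
  eliminate (1,0): mult=3, new row 1: (0, 2, 1, 1); set L[1][0]=3
  eliminate (2,0): mult=-1, new row 2: (0, -4, -3, 2); set L[2][0]=-1
  eliminate (3,0): mult=1, new row 3: (0, 8, 0, 23); set L[3][0]=1
k=1: U[1][1]=2
  eliminate (2,1): mult=-2, new row 2: (0, 0, -1, 4); set L[2][1]=-2
  eliminate (3,1): mult=4, new row 3: (0, 0, -4, 19); set L[3][1]=4
k=2: U[2][2]=-1
  eliminate (3,2): mult=4, new row 3: (0, 0, 0, 3); set L[3][2]=4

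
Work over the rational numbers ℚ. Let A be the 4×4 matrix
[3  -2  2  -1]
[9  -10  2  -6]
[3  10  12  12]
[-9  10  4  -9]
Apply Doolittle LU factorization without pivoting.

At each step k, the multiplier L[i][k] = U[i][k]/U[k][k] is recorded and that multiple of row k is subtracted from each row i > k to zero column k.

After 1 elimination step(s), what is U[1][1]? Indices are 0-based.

k=0: U[0][0]=3
  eliminate (1,0): mult=3, new row 1: (0, -4, -4, -3); set L[1][0]=3
  eliminate (2,0): mult=1, new row 2: (0, 12, 10, 13); set L[2][0]=1
  eliminate (3,0): mult=-3, new row 3: (0, 4, 10, -12); set L[3][0]=-3

U[1][1] = -4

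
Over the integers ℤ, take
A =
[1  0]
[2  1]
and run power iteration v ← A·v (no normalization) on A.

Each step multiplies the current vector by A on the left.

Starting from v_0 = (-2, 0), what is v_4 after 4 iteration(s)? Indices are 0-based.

v_4 = (-2, -16)

v_0 = (-2, 0).
v_1 = A·v_0 = (-2, -4).
v_2 = A·v_1 = (-2, -8).
v_3 = A·v_2 = (-2, -12).
v_4 = A·v_3 = (-2, -16).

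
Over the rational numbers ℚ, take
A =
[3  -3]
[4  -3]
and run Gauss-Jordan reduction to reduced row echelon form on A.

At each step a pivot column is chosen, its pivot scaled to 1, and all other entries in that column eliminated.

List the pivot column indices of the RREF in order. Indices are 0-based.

pivot(0,0)=3: scale R0 → (1, -1)
  clear (1,0): R1 −= (4)R0 → (0, 1)
pivot(1,1)=1: scale R1 → (0, 1)
  clear (0,1): R0 −= (-1)R1 → (1, 0)

pivot columns: 0, 1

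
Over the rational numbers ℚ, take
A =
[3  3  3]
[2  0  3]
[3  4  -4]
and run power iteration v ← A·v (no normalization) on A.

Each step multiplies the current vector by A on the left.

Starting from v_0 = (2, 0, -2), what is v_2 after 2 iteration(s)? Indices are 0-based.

v_2 = (36, 42, -64)

v_0 = (2, 0, -2).
v_1 = A·v_0 = (0, -2, 14).
v_2 = A·v_1 = (36, 42, -64).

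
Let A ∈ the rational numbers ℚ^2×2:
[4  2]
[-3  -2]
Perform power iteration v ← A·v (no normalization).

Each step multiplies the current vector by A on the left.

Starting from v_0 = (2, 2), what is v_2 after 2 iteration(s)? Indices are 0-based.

v_0 = (2, 2).
v_1 = A·v_0 = (12, -10).
v_2 = A·v_1 = (28, -16).

v_2 = (28, -16)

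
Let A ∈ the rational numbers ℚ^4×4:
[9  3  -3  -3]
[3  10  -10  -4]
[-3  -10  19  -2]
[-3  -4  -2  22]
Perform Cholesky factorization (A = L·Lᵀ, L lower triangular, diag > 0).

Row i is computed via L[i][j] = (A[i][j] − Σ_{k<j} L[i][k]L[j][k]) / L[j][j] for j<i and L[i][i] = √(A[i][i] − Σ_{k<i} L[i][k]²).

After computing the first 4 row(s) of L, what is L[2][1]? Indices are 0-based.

Step 1: L[0][0] = √(9) = 3.
  L[1][0] = (3) / L[0][0] = 1.
Step 2: L[1][1] = √(9) = 3.
  L[2][0] = (-3) / L[0][0] = -1.
  L[2][1] = (-9) / L[1][1] = -3.
Step 3: L[2][2] = √(9) = 3.
  L[3][0] = (-3) / L[0][0] = -1.
  L[3][1] = (-3) / L[1][1] = -1.
  L[3][2] = (-6) / L[2][2] = -2.
Step 4: L[3][3] = √(16) = 4.

L[2][1] = -3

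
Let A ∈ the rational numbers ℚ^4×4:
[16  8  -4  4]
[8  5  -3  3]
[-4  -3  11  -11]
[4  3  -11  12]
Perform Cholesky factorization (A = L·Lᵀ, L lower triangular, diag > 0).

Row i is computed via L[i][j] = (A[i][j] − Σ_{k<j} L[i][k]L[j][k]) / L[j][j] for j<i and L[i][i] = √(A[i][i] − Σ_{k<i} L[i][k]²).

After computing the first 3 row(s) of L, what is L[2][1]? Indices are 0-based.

L[2][1] = -1

Step 1: L[0][0] = √(16) = 4.
  L[1][0] = (8) / L[0][0] = 2.
Step 2: L[1][1] = √(1) = 1.
  L[2][0] = (-4) / L[0][0] = -1.
  L[2][1] = (-1) / L[1][1] = -1.
Step 3: L[2][2] = √(9) = 3.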